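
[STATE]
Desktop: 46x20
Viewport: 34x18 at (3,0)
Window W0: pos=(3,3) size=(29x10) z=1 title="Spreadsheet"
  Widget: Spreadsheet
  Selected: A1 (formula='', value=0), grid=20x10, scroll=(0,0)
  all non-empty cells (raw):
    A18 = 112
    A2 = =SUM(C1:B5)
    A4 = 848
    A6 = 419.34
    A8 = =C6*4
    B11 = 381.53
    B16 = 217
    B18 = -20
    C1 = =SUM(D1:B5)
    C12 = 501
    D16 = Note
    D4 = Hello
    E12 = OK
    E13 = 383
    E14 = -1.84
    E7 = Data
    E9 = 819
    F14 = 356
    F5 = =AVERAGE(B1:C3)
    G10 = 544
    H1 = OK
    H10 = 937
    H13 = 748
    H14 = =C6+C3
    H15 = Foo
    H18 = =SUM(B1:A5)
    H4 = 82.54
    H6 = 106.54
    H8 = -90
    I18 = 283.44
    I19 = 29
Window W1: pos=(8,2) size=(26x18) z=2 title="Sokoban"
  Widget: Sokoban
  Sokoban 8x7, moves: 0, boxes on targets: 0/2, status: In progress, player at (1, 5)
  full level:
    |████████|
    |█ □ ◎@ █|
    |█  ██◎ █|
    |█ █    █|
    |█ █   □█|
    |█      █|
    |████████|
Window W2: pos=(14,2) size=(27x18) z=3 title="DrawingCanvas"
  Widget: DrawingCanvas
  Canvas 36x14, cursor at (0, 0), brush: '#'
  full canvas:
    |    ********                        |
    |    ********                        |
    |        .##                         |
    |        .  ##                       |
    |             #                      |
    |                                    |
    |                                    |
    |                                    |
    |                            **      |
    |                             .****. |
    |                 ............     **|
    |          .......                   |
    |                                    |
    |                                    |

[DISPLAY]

                                  
                                  
     ┏━━━━━┏━━━━━━━━━━━━━━━━━━━━━━
┏━━━━┃ Soko┃ DrawingCanvas        
┃ Spr┠─────┠──────────────────────
┠────┃█████┃+   ********          
┃A1: ┃█ □ ◎┃    ********          
┃    ┃█  ██┃        .##           
┃----┃█ █  ┃        .  ##         
┃  1 ┃█ █  ┃             #        
┃  2 ┃█    ┃                      
┃  3 ┃█████┃                      
┗━━━━┃Moves┃                      
     ┃     ┃                      
     ┃     ┃                      
     ┃     ┃                 .....
     ┃     ┃          .......     
     ┃     ┃                      


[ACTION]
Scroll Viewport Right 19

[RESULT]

                                  
                                  
━━┏━━━━━━━━━━━━━━━━━━━━━━━━━┓     
ko┃ DrawingCanvas           ┃     
──┠─────────────────────────┨     
██┃+   ********             ┃     
 ◎┃    ********             ┃     
██┃        .##              ┃     
  ┃        .  ##            ┃     
  ┃             #           ┃     
  ┃                         ┃     
██┃                         ┃     
es┃                         ┃     
  ┃                         ┃     
  ┃                         ┃     
  ┃                 ........┃     
  ┃          .......        ┃     
  ┃                         ┃     


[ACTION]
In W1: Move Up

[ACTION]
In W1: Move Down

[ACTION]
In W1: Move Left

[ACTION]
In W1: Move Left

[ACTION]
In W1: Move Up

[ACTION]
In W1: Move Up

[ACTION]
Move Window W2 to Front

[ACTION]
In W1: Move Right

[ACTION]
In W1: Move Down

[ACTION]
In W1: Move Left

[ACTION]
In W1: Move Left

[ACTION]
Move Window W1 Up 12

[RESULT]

━━━━━━━━━━━━━━━━━━━━━┓            
koban                ┃            
──┏━━━━━━━━━━━━━━━━━━━━━━━━━┓     
██┃ DrawingCanvas           ┃     
 ◎┠─────────────────────────┨     
██┃+   ********             ┃     
  ┃    ********             ┃     
  ┃        .##              ┃     
  ┃        .  ##            ┃     
██┃             #           ┃     
es┃                         ┃     
  ┃                         ┃     
  ┃                         ┃     
  ┃                         ┃     
  ┃                         ┃     
  ┃                 ........┃     
  ┃          .......        ┃     
━━┃                         ┃     


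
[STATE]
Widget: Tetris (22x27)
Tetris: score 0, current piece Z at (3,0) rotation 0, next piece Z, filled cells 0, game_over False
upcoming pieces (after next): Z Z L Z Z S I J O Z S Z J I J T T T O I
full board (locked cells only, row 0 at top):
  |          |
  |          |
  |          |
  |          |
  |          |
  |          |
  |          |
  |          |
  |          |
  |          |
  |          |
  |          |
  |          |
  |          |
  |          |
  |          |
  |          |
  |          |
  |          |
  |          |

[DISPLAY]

   ▓▓     │Next:      
    ▓▓    │▓▓         
          │ ▓▓        
          │           
          │           
          │           
          │Score:     
          │0          
          │           
          │           
          │           
          │           
          │           
          │           
          │           
          │           
          │           
          │           
          │           
          │           
          │           
          │           
          │           
          │           
          │           
          │           
          │           


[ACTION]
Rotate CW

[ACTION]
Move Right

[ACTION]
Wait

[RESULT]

          │Next:      
     ▓    │▓▓         
    ▓▓    │ ▓▓        
    ▓     │           
          │           
          │           
          │Score:     
          │0          
          │           
          │           
          │           
          │           
          │           
          │           
          │           
          │           
          │           
          │           
          │           
          │           
          │           
          │           
          │           
          │           
          │           
          │           
          │           


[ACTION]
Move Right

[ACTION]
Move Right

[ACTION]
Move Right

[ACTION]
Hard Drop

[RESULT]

   ▓▓     │Next:      
    ▓▓    │▓▓         
          │ ▓▓        
          │           
          │           
          │           
          │Score:     
          │0          
          │           
          │           
          │           
          │           
          │           
          │           
          │           
          │           
          │           
        ▓ │           
       ▓▓ │           
       ▓  │           
          │           
          │           
          │           
          │           
          │           
          │           
          │           


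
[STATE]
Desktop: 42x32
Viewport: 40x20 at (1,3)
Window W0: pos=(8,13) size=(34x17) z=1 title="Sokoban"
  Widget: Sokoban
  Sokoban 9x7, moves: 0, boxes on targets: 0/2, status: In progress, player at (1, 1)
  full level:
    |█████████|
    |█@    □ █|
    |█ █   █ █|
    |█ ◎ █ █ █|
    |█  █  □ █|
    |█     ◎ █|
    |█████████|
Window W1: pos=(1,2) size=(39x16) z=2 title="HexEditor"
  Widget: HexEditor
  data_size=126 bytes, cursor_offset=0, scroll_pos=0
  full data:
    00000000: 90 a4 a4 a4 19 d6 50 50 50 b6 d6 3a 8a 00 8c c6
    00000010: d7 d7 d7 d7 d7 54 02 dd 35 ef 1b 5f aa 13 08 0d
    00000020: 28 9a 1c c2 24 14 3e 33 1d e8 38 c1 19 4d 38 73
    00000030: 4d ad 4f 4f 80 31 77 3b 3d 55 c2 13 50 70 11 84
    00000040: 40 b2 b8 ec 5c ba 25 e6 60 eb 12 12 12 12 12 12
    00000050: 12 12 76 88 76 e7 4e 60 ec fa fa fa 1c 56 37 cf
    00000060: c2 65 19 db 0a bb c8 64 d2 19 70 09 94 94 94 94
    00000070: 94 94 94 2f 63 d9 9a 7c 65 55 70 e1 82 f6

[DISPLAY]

┃ HexEditor                           ┃ 
┠─────────────────────────────────────┨ 
┃00000000  90 a4 a4 a4 19 d6 50 50  50┃ 
┃00000010  d7 d7 d7 d7 d7 54 02 dd  35┃ 
┃00000020  28 9a 1c c2 24 14 3e 33  1d┃ 
┃00000030  4d ad 4f 4f 80 31 77 3b  3d┃ 
┃00000040  40 b2 b8 ec 5c ba 25 e6  60┃ 
┃00000050  12 12 76 88 76 e7 4e 60  ec┃ 
┃00000060  c2 65 19 db 0a bb c8 64  d2┃ 
┃00000070  94 94 94 2f 63 d9 9a 7c  65┃ 
┃                                     ┃━
┃                                     ┃ 
┃                                     ┃─
┃                                     ┃ 
┗━━━━━━━━━━━━━━━━━━━━━━━━━━━━━━━━━━━━━┛ 
       ┃█ █   █ █                       
       ┃█ ◎ █ █ █                       
       ┃█  █  □ █                       
       ┃█     ◎ █                       
       ┃█████████                       


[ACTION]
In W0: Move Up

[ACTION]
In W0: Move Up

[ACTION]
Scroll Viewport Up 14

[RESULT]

                                        
                                        
┏━━━━━━━━━━━━━━━━━━━━━━━━━━━━━━━━━━━━━┓ 
┃ HexEditor                           ┃ 
┠─────────────────────────────────────┨ 
┃00000000  90 a4 a4 a4 19 d6 50 50  50┃ 
┃00000010  d7 d7 d7 d7 d7 54 02 dd  35┃ 
┃00000020  28 9a 1c c2 24 14 3e 33  1d┃ 
┃00000030  4d ad 4f 4f 80 31 77 3b  3d┃ 
┃00000040  40 b2 b8 ec 5c ba 25 e6  60┃ 
┃00000050  12 12 76 88 76 e7 4e 60  ec┃ 
┃00000060  c2 65 19 db 0a bb c8 64  d2┃ 
┃00000070  94 94 94 2f 63 d9 9a 7c  65┃ 
┃                                     ┃━
┃                                     ┃ 
┃                                     ┃─
┃                                     ┃ 
┗━━━━━━━━━━━━━━━━━━━━━━━━━━━━━━━━━━━━━┛ 
       ┃█ █   █ █                       
       ┃█ ◎ █ █ █                       


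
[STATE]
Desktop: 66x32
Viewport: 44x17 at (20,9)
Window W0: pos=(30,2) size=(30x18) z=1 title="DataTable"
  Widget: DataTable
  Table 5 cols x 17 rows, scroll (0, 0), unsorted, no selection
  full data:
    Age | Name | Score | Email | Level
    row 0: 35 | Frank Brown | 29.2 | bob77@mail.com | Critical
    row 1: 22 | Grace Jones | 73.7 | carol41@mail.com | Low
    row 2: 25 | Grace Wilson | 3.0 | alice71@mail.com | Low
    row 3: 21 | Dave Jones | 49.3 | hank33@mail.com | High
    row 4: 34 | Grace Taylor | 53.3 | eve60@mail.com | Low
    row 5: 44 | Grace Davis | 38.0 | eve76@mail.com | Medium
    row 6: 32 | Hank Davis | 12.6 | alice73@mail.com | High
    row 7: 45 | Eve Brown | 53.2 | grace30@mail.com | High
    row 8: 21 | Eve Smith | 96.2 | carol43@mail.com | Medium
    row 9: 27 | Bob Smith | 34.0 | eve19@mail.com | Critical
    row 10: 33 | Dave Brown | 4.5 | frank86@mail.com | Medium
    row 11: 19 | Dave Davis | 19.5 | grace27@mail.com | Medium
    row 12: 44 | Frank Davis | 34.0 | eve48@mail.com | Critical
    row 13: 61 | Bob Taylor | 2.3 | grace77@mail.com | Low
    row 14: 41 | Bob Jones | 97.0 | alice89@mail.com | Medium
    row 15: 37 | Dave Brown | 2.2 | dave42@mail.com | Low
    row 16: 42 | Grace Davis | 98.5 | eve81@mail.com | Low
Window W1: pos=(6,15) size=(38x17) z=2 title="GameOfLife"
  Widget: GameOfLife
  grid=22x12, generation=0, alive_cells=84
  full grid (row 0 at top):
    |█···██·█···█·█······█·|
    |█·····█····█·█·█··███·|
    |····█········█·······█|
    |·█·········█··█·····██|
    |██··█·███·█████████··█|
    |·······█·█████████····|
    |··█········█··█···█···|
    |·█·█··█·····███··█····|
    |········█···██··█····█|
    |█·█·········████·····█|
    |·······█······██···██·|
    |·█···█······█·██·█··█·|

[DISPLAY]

          ┃25 │Grace Wilson│3.0  │alice┃    
          ┃21 │Dave Jones  │49.3 │hank3┃    
          ┃34 │Grace Taylor│53.3 │eve60┃    
          ┃44 │Grace Davis │38.0 │eve76┃    
          ┃32 │Hank Davis  │12.6 │alice┃    
          ┃45 │Eve Brown   │53.2 │grace┃    
━━━━━━━━━━━━━━━━━━━━━━━┓   │96.2 │carol┃    
                       ┃   │34.0 │eve19┃    
───────────────────────┨n  │4.5  │frank┃    
                       ┃s  │19.5 │grace┃    
█······█·              ┃━━━━━━━━━━━━━━━┛    
█·█··███·              ┃                    
█·······█              ┃                    
·█·····██              ┃                    
██████··█              ┃                    
█████····              ┃                    
·█···█···              ┃                    


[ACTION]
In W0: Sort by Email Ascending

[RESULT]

          ┃41 │Bob Jones   │97.0 │alice┃    
          ┃35 │Frank Brown │29.2 │bob77┃    
          ┃22 │Grace Jones │73.7 │carol┃    
          ┃21 │Eve Smith   │96.2 │carol┃    
          ┃37 │Dave Brown  │2.2  │dave4┃    
          ┃27 │Bob Smith   │34.0 │eve19┃    
━━━━━━━━━━━━━━━━━━━━━━━┓is │34.0 │eve48┃    
                       ┃lor│53.3 │eve60┃    
───────────────────────┨is │38.0 │eve76┃    
                       ┃is │98.5 │eve81┃    
█······█·              ┃━━━━━━━━━━━━━━━┛    
█·█··███·              ┃                    
█·······█              ┃                    
·█·····██              ┃                    
██████··█              ┃                    
█████····              ┃                    
·█···█···              ┃                    


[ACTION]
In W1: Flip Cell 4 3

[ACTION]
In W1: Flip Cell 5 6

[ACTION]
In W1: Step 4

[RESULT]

          ┃41 │Bob Jones   │97.0 │alice┃    
          ┃35 │Frank Brown │29.2 │bob77┃    
          ┃22 │Grace Jones │73.7 │carol┃    
          ┃21 │Eve Smith   │96.2 │carol┃    
          ┃37 │Dave Brown  │2.2  │dave4┃    
          ┃27 │Bob Smith   │34.0 │eve19┃    
━━━━━━━━━━━━━━━━━━━━━━━┓is │34.0 │eve48┃    
                       ┃lor│53.3 │eve60┃    
───────────────────────┨is │38.0 │eve76┃    
                       ┃is │98.5 │eve81┃    
·····██··              ┃━━━━━━━━━━━━━━━┛    
·····██··              ┃                    
······█··              ┃                    
·····███·              ┃                    
······██·              ┃                    
·····██··              ┃                    
···███···              ┃                    


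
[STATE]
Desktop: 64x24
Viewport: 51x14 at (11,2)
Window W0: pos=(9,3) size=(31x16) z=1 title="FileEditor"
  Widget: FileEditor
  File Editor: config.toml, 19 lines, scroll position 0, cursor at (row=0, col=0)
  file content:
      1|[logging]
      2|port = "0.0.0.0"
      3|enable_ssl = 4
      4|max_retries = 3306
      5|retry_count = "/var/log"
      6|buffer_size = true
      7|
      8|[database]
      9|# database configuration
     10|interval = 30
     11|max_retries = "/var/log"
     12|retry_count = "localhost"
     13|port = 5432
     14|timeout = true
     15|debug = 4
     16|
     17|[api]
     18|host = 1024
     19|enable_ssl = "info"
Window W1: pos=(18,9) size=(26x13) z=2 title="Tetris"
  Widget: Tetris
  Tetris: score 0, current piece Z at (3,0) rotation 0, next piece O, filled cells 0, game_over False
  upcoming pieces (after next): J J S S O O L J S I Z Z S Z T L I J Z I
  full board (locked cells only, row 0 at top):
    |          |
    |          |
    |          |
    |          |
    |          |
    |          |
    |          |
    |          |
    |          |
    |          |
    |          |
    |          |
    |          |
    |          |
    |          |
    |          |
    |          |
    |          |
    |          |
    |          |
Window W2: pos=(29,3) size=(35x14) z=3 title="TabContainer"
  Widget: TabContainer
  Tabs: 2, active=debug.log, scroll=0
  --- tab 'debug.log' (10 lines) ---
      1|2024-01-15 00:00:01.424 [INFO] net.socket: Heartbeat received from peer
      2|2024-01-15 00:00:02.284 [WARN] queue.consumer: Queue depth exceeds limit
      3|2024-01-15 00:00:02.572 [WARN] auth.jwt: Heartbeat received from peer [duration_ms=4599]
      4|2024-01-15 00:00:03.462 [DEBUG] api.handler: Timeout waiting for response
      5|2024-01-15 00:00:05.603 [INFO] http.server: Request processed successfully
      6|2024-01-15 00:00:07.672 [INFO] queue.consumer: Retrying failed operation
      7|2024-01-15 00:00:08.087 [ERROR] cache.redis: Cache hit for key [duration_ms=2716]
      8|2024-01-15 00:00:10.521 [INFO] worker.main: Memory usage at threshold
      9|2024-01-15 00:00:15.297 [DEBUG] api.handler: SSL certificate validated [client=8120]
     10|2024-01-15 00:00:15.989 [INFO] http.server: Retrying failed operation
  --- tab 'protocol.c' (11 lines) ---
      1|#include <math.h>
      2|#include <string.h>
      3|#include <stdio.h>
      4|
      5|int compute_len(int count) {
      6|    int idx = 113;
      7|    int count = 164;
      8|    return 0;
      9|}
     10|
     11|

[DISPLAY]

                                                   
━━━━━━━━━━━━━━━━━━┏━━━━━━━━━━━━━━━━━━━━━━━━━━━━━━━━
FileEditor        ┃ TabContainer                   
──────────────────┠────────────────────────────────
logging]          ┃[debug.log]│ protocol.c         
ort = "0.0.0.0"   ┃────────────────────────────────
nable_ssl = 4     ┃2024-01-15 00:00:01.424 [INFO] n
ax_retr┏━━━━━━━━━━┃2024-01-15 00:00:02.284 [WARN] q
etry_co┃ Tetris   ┃2024-01-15 00:00:02.572 [WARN] a
uffer_s┠──────────┃2024-01-15 00:00:03.462 [DEBUG] 
       ┃          ┃2024-01-15 00:00:05.603 [INFO] h
databas┃          ┃2024-01-15 00:00:07.672 [INFO] q
 databa┃          ┃2024-01-15 00:00:08.087 [ERROR] 
nterval┃          ┃2024-01-15 00:00:10.521 [INFO] w


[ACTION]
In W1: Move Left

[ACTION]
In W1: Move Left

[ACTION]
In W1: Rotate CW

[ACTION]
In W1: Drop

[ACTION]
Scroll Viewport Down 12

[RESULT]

etry_co┃ Tetris   ┃2024-01-15 00:00:02.572 [WARN] a
uffer_s┠──────────┃2024-01-15 00:00:03.462 [DEBUG] 
       ┃          ┃2024-01-15 00:00:05.603 [INFO] h
databas┃          ┃2024-01-15 00:00:07.672 [INFO] q
 databa┃          ┃2024-01-15 00:00:08.087 [ERROR] 
nterval┃          ┃2024-01-15 00:00:10.521 [INFO] w
ax_retr┃          ┗━━━━━━━━━━━━━━━━━━━━━━━━━━━━━━━━
etry_co┃          │             ┃                  
━━━━━━━┃          │Score:       ┃                  
       ┃          │0            ┃                  
       ┃          │             ┃                  
       ┗━━━━━━━━━━━━━━━━━━━━━━━━┛                  
                                                   
                                                   


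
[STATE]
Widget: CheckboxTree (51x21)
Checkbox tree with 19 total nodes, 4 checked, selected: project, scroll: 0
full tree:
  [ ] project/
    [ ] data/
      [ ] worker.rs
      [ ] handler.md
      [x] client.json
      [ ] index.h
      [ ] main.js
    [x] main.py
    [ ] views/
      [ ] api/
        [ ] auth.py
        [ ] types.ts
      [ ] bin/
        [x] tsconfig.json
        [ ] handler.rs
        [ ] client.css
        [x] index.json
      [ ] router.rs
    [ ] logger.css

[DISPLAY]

>[-] project/                                      
   [-] data/                                       
     [ ] worker.rs                                 
     [ ] handler.md                                
     [x] client.json                               
     [ ] index.h                                   
     [ ] main.js                                   
   [x] main.py                                     
   [-] views/                                      
     [ ] api/                                      
       [ ] auth.py                                 
       [ ] types.ts                                
     [-] bin/                                      
       [x] tsconfig.json                           
       [ ] handler.rs                              
       [ ] client.css                              
       [x] index.json                              
     [ ] router.rs                                 
   [ ] logger.css                                  
                                                   
                                                   


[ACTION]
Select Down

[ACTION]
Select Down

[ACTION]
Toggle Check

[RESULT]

 [-] project/                                      
   [-] data/                                       
>    [x] worker.rs                                 
     [ ] handler.md                                
     [x] client.json                               
     [ ] index.h                                   
     [ ] main.js                                   
   [x] main.py                                     
   [-] views/                                      
     [ ] api/                                      
       [ ] auth.py                                 
       [ ] types.ts                                
     [-] bin/                                      
       [x] tsconfig.json                           
       [ ] handler.rs                              
       [ ] client.css                              
       [x] index.json                              
     [ ] router.rs                                 
   [ ] logger.css                                  
                                                   
                                                   


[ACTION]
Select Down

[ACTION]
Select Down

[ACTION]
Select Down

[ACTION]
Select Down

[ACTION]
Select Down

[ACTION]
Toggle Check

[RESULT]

 [-] project/                                      
   [-] data/                                       
     [x] worker.rs                                 
     [ ] handler.md                                
     [x] client.json                               
     [ ] index.h                                   
     [ ] main.js                                   
>  [ ] main.py                                     
   [-] views/                                      
     [ ] api/                                      
       [ ] auth.py                                 
       [ ] types.ts                                
     [-] bin/                                      
       [x] tsconfig.json                           
       [ ] handler.rs                              
       [ ] client.css                              
       [x] index.json                              
     [ ] router.rs                                 
   [ ] logger.css                                  
                                                   
                                                   


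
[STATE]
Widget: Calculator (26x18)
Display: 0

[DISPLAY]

                         0
┌───┬───┬───┬───┐         
│ 7 │ 8 │ 9 │ ÷ │         
├───┼───┼───┼───┤         
│ 4 │ 5 │ 6 │ × │         
├───┼───┼───┼───┤         
│ 1 │ 2 │ 3 │ - │         
├───┼───┼───┼───┤         
│ 0 │ . │ = │ + │         
├───┼───┼───┼───┤         
│ C │ MC│ MR│ M+│         
└───┴───┴───┴───┘         
                          
                          
                          
                          
                          
                          


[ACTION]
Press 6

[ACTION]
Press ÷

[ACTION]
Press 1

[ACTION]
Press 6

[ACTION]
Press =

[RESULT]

                     0.375
┌───┬───┬───┬───┐         
│ 7 │ 8 │ 9 │ ÷ │         
├───┼───┼───┼───┤         
│ 4 │ 5 │ 6 │ × │         
├───┼───┼───┼───┤         
│ 1 │ 2 │ 3 │ - │         
├───┼───┼───┼───┤         
│ 0 │ . │ = │ + │         
├───┼───┼───┼───┤         
│ C │ MC│ MR│ M+│         
└───┴───┴───┴───┘         
                          
                          
                          
                          
                          
                          


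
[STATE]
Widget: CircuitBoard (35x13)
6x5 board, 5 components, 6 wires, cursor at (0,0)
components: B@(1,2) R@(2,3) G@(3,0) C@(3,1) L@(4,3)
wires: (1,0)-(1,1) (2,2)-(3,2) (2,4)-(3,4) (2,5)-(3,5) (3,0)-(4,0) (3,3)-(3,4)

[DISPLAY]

   0 1 2 3 4 5                     
0  [.]                             
                                   
1   · ─ ·   B                      
                                   
2           ·   R   ·   ·          
            │       │   │          
3   G   C   ·   · ─ ·   ·          
    │                              
4   ·           L                  
Cursor: (0,0)                      
                                   
                                   


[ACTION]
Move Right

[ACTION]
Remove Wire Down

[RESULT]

   0 1 2 3 4 5                     
0      [.]                         
                                   
1   · ─ ·   B                      
                                   
2           ·   R   ·   ·          
            │       │   │          
3   G   C   ·   · ─ ·   ·          
    │                              
4   ·           L                  
Cursor: (0,1)                      
                                   
                                   


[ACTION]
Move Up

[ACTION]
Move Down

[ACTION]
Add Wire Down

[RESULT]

   0 1 2 3 4 5                     
0                                  
                                   
1   · ─[.]  B                      
        │                          
2       ·   ·   R   ·   ·          
            │       │   │          
3   G   C   ·   · ─ ·   ·          
    │                              
4   ·           L                  
Cursor: (1,1)                      
                                   
                                   


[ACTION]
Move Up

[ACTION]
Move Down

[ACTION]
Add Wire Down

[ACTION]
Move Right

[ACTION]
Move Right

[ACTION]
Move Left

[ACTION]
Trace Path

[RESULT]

   0 1 2 3 4 5                     
0                                  
                                   
1   · ─ ·  [B]                     
        │                          
2       ·   ·   R   ·   ·          
            │       │   │          
3   G   C   ·   · ─ ·   ·          
    │                              
4   ·           L                  
Cursor: (1,2)  Trace: B (1 nodes)  
                                   
                                   


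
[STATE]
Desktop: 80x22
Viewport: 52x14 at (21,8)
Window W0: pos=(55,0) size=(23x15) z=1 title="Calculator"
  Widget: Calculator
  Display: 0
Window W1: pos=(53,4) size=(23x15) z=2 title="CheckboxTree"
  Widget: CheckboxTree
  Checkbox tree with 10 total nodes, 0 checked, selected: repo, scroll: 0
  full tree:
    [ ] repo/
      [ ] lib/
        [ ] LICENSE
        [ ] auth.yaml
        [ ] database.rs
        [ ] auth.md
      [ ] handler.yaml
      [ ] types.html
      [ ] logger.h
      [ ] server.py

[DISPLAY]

                                ┃   [ ] lib/        
                                ┃     [ ] LICENSE   
                                ┃     [ ] auth.yaml 
                                ┃     [ ] database.r
                                ┃     [ ] auth.md   
                                ┃   [ ] handler.yaml
                                ┃   [ ] types.html  
                                ┃   [ ] logger.h    
                                ┃   [ ] server.py   
                                ┃                   
                                ┗━━━━━━━━━━━━━━━━━━━
                                                    
                                                    
                                                    


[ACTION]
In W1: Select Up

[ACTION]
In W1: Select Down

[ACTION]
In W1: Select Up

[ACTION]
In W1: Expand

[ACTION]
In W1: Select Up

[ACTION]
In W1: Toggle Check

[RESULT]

                                ┃   [x] lib/        
                                ┃     [x] LICENSE   
                                ┃     [x] auth.yaml 
                                ┃     [x] database.r
                                ┃     [x] auth.md   
                                ┃   [x] handler.yaml
                                ┃   [x] types.html  
                                ┃   [x] logger.h    
                                ┃   [x] server.py   
                                ┃                   
                                ┗━━━━━━━━━━━━━━━━━━━
                                                    
                                                    
                                                    


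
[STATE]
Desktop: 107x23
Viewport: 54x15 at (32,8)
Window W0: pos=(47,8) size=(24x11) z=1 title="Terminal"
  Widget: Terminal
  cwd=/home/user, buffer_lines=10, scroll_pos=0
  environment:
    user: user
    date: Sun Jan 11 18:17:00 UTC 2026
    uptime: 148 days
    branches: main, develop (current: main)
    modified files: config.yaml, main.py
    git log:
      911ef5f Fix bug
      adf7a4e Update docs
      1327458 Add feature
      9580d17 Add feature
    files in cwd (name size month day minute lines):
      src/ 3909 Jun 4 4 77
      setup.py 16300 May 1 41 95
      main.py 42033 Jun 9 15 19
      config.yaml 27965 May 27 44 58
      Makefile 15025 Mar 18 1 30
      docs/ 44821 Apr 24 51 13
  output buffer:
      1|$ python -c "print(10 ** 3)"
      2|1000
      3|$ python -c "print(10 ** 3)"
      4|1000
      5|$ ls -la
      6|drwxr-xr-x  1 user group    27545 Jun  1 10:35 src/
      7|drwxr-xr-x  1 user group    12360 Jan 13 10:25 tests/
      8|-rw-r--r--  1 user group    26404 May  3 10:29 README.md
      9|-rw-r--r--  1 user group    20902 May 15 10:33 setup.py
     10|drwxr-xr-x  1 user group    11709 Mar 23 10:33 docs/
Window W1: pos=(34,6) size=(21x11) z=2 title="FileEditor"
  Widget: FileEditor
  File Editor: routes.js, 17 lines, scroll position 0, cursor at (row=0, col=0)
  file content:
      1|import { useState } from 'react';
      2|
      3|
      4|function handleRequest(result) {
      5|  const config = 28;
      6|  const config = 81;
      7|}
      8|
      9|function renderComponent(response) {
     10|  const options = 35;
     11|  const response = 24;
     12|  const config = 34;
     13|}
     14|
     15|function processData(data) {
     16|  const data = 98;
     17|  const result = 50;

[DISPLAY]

  ┠───────────────────┨━━━━━━━━━━━━━━━┓               
  ┃█mport { useState ▲┃al             ┃               
  ┃                  █┃───────────────┨               
  ┃                  ░┃n -c "print(10 ┃               
  ┃function handleReq░┃               ┃               
  ┃  const config = 2░┃n -c "print(10 ┃               
  ┃  const config = 8░┃               ┃               
  ┃}                 ▼┃a              ┃               
  ┗━━━━━━━━━━━━━━━━━━━┛r-x  1 user gro┃               
               ┃drwxr-xr-x  1 user gro┃               
               ┗━━━━━━━━━━━━━━━━━━━━━━┛               
                                                      
                                                      
                                                      
                                                      


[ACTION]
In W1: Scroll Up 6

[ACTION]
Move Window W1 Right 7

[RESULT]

         ┠───────────────────┨━━━━━━━━┓               
         ┃█mport { useState ▲┃        ┃               
         ┃                  █┃────────┨               
         ┃                  ░┃rint(10 ┃               
         ┃function handleReq░┃        ┃               
         ┃  const config = 2░┃rint(10 ┃               
         ┃  const config = 8░┃        ┃               
         ┃}                 ▼┃        ┃               
         ┗━━━━━━━━━━━━━━━━━━━┛user gro┃               
               ┃drwxr-xr-x  1 user gro┃               
               ┗━━━━━━━━━━━━━━━━━━━━━━┛               
                                                      
                                                      
                                                      
                                                      


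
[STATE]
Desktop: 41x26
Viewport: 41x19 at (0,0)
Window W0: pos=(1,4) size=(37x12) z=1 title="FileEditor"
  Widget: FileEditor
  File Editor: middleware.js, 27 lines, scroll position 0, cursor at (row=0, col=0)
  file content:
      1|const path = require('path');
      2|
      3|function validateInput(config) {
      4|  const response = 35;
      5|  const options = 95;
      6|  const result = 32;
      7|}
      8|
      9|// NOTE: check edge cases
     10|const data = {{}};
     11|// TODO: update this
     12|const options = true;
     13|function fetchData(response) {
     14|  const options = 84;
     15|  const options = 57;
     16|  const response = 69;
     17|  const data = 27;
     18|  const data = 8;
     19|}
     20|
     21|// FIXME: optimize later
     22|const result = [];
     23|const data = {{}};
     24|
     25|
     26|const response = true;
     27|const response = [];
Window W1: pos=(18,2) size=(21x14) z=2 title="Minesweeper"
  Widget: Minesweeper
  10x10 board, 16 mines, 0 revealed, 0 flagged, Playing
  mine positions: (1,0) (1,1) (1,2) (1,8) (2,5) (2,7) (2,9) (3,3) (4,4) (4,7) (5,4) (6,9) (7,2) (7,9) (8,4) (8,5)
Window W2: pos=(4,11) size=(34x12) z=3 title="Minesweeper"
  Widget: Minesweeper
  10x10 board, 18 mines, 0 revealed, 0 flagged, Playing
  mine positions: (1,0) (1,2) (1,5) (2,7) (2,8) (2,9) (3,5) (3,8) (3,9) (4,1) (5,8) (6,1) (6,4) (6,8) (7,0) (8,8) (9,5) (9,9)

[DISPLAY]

                                         
                                         
                  ┏━━━━━━━━━━━━━━━━━━━┓  
                  ┃ Minesweeper       ┃  
 ┏━━━━━━━━━━━━━━━━┠───────────────────┨  
 ┃ FileEditor     ┃■■■■■■■■■■         ┃  
 ┠────────────────┃■■■■■■■■■■         ┃  
 ┃█onst path = req┃■■■■■■■■■■         ┃  
 ┃                ┃■■■■■■■■■■         ┃  
 ┃function validat┃■■■■■■■■■■         ┃  
 ┃  const response┃■■■■■■■■■■         ┃  
 ┃  ┏━━━━━━━━━━━━━━━━━━━━━━━━━━━━━━━━┓┃  
 ┃  ┃ Minesweeper                    ┃┃  
 ┃} ┠────────────────────────────────┨┃  
 ┃  ┃■■■■■■■■■■                      ┃┃  
 ┗━━┃■■■■■■■■■■                      ┃┛  
    ┃■■■■■■■■■■                      ┃   
    ┃■■■■■■■■■■                      ┃   
    ┃■■■■■■■■■■                      ┃   


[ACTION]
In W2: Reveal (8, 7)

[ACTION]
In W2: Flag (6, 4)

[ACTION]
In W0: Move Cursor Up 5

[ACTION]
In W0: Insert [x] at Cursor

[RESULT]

                                         
                                         
                  ┏━━━━━━━━━━━━━━━━━━━┓  
                  ┃ Minesweeper       ┃  
 ┏━━━━━━━━━━━━━━━━┠───────────────────┨  
 ┃ FileEditor     ┃■■■■■■■■■■         ┃  
 ┠────────────────┃■■■■■■■■■■         ┃  
 ┃x█onst path = re┃■■■■■■■■■■         ┃  
 ┃                ┃■■■■■■■■■■         ┃  
 ┃function validat┃■■■■■■■■■■         ┃  
 ┃  const response┃■■■■■■■■■■         ┃  
 ┃  ┏━━━━━━━━━━━━━━━━━━━━━━━━━━━━━━━━┓┃  
 ┃  ┃ Minesweeper                    ┃┃  
 ┃} ┠────────────────────────────────┨┃  
 ┃  ┃■■■■■■■■■■                      ┃┃  
 ┗━━┃■■■■■■■■■■                      ┃┛  
    ┃■■■■■■■■■■                      ┃   
    ┃■■■■■■■■■■                      ┃   
    ┃■■■■■■■■■■                      ┃   


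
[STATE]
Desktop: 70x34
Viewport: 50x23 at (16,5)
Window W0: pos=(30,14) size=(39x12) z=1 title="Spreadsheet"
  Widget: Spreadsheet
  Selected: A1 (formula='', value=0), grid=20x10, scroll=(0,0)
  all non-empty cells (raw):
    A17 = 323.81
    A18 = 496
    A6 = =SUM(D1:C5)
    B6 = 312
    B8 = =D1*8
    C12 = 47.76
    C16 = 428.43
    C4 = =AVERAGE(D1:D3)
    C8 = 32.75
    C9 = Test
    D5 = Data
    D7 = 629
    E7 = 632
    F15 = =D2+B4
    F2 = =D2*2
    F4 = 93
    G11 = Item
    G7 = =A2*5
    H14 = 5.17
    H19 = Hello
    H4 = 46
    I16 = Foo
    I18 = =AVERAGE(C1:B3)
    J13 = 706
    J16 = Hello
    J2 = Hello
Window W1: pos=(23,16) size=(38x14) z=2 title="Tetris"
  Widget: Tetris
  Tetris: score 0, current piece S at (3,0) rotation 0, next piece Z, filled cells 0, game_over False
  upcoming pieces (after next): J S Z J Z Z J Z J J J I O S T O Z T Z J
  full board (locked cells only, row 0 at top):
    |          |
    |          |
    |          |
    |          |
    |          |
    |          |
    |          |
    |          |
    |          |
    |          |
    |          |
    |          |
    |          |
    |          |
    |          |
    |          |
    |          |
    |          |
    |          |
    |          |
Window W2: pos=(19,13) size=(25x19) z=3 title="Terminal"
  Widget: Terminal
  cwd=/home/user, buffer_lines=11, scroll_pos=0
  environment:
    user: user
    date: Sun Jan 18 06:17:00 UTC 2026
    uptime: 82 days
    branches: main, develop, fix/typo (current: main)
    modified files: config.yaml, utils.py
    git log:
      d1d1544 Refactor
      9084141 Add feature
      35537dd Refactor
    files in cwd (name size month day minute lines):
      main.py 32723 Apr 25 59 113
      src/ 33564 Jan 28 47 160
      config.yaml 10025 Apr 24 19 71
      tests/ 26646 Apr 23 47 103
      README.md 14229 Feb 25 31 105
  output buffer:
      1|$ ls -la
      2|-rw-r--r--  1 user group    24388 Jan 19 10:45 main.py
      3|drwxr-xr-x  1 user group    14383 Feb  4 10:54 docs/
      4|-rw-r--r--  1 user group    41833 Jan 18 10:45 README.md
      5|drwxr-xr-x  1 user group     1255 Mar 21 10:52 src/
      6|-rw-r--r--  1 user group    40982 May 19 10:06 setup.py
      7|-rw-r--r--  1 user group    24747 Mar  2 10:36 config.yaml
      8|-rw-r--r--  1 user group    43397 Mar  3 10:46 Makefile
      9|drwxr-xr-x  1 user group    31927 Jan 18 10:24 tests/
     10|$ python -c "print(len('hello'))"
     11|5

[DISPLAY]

                                                  
                                                  
                                                  
                                                  
                                                  
                                                  
                                                  
                                                  
   ┏━━━━━━━━━━━━━━━━━━━━━━━┓                      
   ┃ Terminal              ┃━━━━━━━━━━━━━━━━━━━━━━
   ┠───────────────────────┨                      
   ┃$ ls -la               ┃━━━━━━━━━━━━━━━━┓─────
   ┃-rw-r--r--  1 user grou┃                ┃     
   ┃drwxr-xr-x  1 user grou┃────────────────┨ D   
   ┃-rw-r--r--  1 user grou┃                ┃-----
   ┃drwxr-xr-x  1 user grou┃                ┃     
   ┃-rw-r--r--  1 user grou┃                ┃     
   ┃-rw-r--r--  1 user grou┃                ┃     
   ┃-rw-r--r--  1 user grou┃                ┃     
   ┃drwxr-xr-x  1 user grou┃                ┃ta   
   ┃$ python -c "print(len(┃                ┃━━━━━
   ┃5                      ┃                ┃     
   ┃$ █                    ┃                ┃     


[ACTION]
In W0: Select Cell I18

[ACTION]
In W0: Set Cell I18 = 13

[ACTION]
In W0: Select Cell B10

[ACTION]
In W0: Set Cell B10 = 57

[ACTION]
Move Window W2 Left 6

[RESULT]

                                                  
                                                  
                                                  
                                                  
                                                  
                                                  
                                                  
                                                  
━━━━━━━━━━━━━━━━━━━━━┓                            
erminal              ┃━━━━━━━━━━━━━━━━━━━━━━━━━━━━
─────────────────────┨sheet                       
ls -la               ┃━━━━━━━━━━━━━━━━━━━━━━┓─────
w-r--r--  1 user grou┃                      ┃     
wxr-xr-x  1 user grou┃──────────────────────┨ D   
w-r--r--  1 user grou┃t:                    ┃-----
wxr-xr-x  1 user grou┃                      ┃     
w-r--r--  1 user grou┃                      ┃     
w-r--r--  1 user grou┃                      ┃     
w-r--r--  1 user grou┃                      ┃     
wxr-xr-x  1 user grou┃                      ┃ta   
python -c "print(len(┃re:                   ┃━━━━━
                     ┃                      ┃     
█                    ┃                      ┃     
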